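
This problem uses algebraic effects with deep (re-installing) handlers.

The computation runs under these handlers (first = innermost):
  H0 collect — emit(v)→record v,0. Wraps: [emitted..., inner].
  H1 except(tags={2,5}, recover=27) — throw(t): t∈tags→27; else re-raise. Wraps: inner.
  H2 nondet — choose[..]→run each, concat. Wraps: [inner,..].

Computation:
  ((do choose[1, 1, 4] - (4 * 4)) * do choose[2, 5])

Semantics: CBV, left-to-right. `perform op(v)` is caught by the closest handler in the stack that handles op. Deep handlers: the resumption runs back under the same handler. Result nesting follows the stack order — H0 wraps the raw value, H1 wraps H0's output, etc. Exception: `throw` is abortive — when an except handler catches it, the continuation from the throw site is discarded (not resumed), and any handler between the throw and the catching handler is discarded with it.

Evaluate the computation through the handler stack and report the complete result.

Answer: [[-30], [-75], [-30], [-75], [-24], [-60]]

Evaluation trace:
choose[1, 1, 4] @ H2
  branch[0] choose=1:
    choose[2, 5] @ H2
      branch[0] choose=2:
        H0 returns [-30]
        H1 returns [-30]
        H2 returns [[-30]]
      branch[1] choose=5:
        H0 returns [-75]
        H1 returns [-75]
        H2 returns [[-75]]
  branch[1] choose=1:
    choose[2, 5] @ H2
      branch[0] choose=2:
        H0 returns [-30]
        H1 returns [-30]
        H2 returns [[-30]]
      branch[1] choose=5:
        H0 returns [-75]
        H1 returns [-75]
        H2 returns [[-75]]
  branch[2] choose=4:
    choose[2, 5] @ H2
      branch[0] choose=2:
        H0 returns [-24]
        H1 returns [-24]
        H2 returns [[-24]]
      branch[1] choose=5:
        H0 returns [-60]
        H1 returns [-60]
        H2 returns [[-60]]
= [[-30], [-75], [-30], [-75], [-24], [-60]]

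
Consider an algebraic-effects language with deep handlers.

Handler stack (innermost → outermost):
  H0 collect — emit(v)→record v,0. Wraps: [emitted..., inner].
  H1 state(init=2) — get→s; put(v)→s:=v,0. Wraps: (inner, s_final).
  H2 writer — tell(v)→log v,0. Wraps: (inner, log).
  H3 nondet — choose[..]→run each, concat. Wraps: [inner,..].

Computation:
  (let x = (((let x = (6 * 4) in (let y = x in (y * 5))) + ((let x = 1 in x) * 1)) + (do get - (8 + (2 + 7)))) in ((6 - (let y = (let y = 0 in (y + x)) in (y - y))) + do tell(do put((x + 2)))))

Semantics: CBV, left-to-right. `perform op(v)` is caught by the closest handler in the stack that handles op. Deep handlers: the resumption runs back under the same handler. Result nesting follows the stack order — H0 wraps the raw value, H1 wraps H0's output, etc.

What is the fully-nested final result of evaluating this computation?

Working:
get @ H1 ⇒ 2
put(108) @ H1 ⇒ s:=108
tell(0) @ H2 ⇒ log+=0
H0 returns [6]
H1 returns ([6], 108)
H2 returns (([6], 108), (0))
H3 returns [(([6], 108), (0))]
= [(([6], 108), (0))]

Answer: [(([6], 108), (0))]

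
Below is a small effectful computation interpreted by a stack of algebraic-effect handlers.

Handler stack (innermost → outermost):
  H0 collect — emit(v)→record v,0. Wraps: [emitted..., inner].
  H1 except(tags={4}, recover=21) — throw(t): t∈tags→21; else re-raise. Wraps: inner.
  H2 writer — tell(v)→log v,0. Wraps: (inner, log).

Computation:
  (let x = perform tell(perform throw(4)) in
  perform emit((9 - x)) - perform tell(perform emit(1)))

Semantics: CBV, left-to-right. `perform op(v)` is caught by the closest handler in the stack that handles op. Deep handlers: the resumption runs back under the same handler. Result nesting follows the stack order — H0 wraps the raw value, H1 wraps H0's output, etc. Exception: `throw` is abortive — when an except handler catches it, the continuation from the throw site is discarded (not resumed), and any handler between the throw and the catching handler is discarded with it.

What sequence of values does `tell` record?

Evaluation trace:
throw(4) @ H1 caught ⇒ 21
H2 returns (21, ())
= (21, ())

Answer: ()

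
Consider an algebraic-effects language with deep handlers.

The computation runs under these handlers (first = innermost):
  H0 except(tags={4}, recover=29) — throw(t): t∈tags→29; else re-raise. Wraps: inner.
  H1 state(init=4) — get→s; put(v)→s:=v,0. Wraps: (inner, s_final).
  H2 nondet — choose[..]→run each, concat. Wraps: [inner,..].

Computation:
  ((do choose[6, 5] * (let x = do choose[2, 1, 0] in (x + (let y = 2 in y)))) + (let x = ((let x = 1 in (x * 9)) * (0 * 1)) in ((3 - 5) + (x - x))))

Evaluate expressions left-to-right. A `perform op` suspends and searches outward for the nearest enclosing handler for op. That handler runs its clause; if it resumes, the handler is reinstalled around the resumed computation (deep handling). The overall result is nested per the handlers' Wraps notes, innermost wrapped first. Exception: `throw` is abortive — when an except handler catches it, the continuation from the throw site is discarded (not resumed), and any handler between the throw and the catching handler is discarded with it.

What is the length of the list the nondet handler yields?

Answer: 6

Evaluation trace:
choose[6, 5] @ H2
  branch[0] choose=6:
    choose[2, 1, 0] @ H2
      branch[0] choose=2:
        H0 returns 22
        H1 returns (22, 4)
        H2 returns [(22, 4)]
      branch[1] choose=1:
        H0 returns 16
        H1 returns (16, 4)
        H2 returns [(16, 4)]
      branch[2] choose=0:
        H0 returns 10
        H1 returns (10, 4)
        H2 returns [(10, 4)]
  branch[1] choose=5:
    choose[2, 1, 0] @ H2
      branch[0] choose=2:
        H0 returns 18
        H1 returns (18, 4)
        H2 returns [(18, 4)]
      branch[1] choose=1:
        H0 returns 13
        H1 returns (13, 4)
        H2 returns [(13, 4)]
      branch[2] choose=0:
        H0 returns 8
        H1 returns (8, 4)
        H2 returns [(8, 4)]
= [(22, 4), (16, 4), (10, 4), (18, 4), (13, 4), (8, 4)]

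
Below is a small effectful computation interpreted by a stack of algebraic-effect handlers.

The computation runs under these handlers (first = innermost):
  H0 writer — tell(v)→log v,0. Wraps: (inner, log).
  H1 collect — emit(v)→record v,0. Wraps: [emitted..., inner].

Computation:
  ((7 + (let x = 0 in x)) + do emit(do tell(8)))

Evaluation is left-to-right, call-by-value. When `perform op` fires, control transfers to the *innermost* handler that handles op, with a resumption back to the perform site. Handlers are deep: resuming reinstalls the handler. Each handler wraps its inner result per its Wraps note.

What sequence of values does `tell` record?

Answer: (8)

Working:
tell(8) @ H0 ⇒ log+=8
emit(0) @ H1 ⇒ out+=0
H0 returns (7, (8))
H1 returns [0, (7, (8))]
= [0, (7, (8))]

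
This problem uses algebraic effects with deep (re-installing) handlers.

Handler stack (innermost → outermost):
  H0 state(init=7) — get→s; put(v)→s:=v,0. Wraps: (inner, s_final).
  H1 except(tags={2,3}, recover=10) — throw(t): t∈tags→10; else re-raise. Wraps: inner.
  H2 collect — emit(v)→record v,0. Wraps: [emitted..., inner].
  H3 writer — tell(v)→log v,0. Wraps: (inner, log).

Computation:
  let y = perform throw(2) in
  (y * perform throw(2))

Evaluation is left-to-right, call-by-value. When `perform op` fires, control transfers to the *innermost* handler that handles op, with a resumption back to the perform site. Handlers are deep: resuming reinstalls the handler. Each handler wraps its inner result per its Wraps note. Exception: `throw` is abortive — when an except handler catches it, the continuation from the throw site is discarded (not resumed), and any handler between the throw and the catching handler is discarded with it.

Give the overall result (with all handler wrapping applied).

Answer: ([10], ())

Evaluation trace:
throw(2) @ H1 caught ⇒ 10
H2 returns [10]
H3 returns ([10], ())
= ([10], ())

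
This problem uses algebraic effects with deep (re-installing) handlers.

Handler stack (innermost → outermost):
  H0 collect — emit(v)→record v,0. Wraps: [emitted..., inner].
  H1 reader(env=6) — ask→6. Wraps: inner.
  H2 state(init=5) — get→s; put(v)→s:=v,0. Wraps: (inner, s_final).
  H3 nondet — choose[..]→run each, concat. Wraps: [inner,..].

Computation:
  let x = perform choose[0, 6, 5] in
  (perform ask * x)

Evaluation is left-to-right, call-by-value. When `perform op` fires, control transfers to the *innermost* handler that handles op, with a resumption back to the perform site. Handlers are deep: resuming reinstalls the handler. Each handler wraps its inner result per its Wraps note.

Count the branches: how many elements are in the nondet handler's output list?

Answer: 3

Working:
choose[0, 6, 5] @ H3
  branch[0] choose=0:
    ask @ H1 ⇒ 6
    H0 returns [0]
    H1 returns [0]
    H2 returns ([0], 5)
    H3 returns [([0], 5)]
  branch[1] choose=6:
    ask @ H1 ⇒ 6
    H0 returns [36]
    H1 returns [36]
    H2 returns ([36], 5)
    H3 returns [([36], 5)]
  branch[2] choose=5:
    ask @ H1 ⇒ 6
    H0 returns [30]
    H1 returns [30]
    H2 returns ([30], 5)
    H3 returns [([30], 5)]
= [([0], 5), ([36], 5), ([30], 5)]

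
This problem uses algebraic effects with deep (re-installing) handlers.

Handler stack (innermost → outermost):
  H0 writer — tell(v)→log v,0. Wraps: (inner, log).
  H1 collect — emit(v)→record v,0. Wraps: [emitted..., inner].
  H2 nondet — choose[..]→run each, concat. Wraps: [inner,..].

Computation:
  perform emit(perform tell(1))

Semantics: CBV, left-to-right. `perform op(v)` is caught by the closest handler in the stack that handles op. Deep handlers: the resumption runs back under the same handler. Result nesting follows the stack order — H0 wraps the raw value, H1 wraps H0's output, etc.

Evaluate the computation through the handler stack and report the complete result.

Answer: [[0, (0, (1))]]

Step-by-step:
tell(1) @ H0 ⇒ log+=1
emit(0) @ H1 ⇒ out+=0
H0 returns (0, (1))
H1 returns [0, (0, (1))]
H2 returns [[0, (0, (1))]]
= [[0, (0, (1))]]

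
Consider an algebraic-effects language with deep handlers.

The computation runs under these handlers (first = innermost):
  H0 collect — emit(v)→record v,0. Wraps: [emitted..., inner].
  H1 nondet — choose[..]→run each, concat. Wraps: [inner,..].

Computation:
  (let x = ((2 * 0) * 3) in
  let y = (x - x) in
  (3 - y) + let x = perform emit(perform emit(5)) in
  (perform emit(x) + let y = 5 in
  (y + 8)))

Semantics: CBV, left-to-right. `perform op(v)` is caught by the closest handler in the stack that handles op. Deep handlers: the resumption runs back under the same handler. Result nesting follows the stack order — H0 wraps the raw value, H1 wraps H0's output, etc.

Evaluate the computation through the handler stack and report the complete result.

Working:
emit(5) @ H0 ⇒ out+=5
emit(0) @ H0 ⇒ out+=0
emit(0) @ H0 ⇒ out+=0
H0 returns [5, 0, 0, 16]
H1 returns [[5, 0, 0, 16]]
= [[5, 0, 0, 16]]

Answer: [[5, 0, 0, 16]]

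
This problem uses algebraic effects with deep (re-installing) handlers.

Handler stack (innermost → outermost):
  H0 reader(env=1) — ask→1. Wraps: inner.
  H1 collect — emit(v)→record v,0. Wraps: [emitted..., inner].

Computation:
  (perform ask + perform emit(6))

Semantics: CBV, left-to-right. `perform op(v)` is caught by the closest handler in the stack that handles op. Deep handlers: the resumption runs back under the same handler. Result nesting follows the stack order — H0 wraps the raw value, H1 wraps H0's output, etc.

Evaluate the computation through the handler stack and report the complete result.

Answer: [6, 1]

Step-by-step:
ask @ H0 ⇒ 1
emit(6) @ H1 ⇒ out+=6
H0 returns 1
H1 returns [6, 1]
= [6, 1]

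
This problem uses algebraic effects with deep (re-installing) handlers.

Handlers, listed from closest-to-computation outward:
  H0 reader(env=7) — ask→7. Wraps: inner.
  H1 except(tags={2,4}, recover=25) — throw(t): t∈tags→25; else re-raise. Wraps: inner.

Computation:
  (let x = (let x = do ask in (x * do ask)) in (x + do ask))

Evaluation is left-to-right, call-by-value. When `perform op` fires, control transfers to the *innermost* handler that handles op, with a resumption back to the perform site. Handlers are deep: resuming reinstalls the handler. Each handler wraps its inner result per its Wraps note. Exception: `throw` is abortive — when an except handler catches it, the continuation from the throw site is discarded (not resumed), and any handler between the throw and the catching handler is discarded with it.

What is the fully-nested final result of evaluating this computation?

Step-by-step:
ask @ H0 ⇒ 7
ask @ H0 ⇒ 7
ask @ H0 ⇒ 7
H0 returns 56
H1 returns 56
= 56

Answer: 56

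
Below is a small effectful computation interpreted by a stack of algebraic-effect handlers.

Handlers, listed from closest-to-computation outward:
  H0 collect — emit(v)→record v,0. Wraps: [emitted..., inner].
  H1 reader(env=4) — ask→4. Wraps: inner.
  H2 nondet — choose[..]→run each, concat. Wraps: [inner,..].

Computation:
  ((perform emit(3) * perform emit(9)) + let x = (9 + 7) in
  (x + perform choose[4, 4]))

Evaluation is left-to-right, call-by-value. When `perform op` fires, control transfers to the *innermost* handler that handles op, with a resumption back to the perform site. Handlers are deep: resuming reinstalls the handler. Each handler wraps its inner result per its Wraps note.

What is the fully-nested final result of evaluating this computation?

Answer: [[3, 9, 20], [3, 9, 20]]

Evaluation trace:
emit(3) @ H0 ⇒ out+=3
emit(9) @ H0 ⇒ out+=9
choose[4, 4] @ H2
  branch[0] choose=4:
    H0 returns [3, 9, 20]
    H1 returns [3, 9, 20]
    H2 returns [[3, 9, 20]]
  branch[1] choose=4:
    H0 returns [3, 9, 20]
    H1 returns [3, 9, 20]
    H2 returns [[3, 9, 20]]
= [[3, 9, 20], [3, 9, 20]]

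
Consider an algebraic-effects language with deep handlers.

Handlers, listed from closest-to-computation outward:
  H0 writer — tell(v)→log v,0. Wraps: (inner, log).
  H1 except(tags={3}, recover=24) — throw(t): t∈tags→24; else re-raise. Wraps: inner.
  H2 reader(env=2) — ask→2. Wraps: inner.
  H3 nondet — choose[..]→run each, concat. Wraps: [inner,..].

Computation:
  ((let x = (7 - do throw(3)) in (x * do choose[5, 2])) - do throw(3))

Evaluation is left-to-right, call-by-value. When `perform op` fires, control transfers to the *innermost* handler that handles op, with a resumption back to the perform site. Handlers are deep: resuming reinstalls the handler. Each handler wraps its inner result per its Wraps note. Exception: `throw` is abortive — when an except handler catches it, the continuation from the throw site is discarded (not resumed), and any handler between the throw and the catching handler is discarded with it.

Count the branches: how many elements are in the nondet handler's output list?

Answer: 1

Step-by-step:
throw(3) @ H1 caught ⇒ 24
H2 returns 24
H3 returns [24]
= [24]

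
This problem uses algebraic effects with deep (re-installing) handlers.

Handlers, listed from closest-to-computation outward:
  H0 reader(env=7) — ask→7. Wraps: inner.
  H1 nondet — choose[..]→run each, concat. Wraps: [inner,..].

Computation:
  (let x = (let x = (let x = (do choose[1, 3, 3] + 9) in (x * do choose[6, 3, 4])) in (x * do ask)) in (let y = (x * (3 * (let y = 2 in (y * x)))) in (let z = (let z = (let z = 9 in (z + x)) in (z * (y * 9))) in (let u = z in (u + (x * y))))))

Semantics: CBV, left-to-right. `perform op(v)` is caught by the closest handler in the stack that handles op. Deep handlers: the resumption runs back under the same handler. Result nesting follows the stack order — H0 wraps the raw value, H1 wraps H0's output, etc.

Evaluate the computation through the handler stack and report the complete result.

Working:
choose[1, 3, 3] @ H1
  branch[0] choose=1:
    choose[6, 3, 4] @ H1
      branch[0] choose=6:
        ask @ H0 ⇒ 7
        H0 returns 4531010400
        H1 returns [4531010400]
      branch[1] choose=3:
        ask @ H0 ⇒ 7
        H0 returns 577092600
        H1 returns [577092600]
      branch[2] choose=4:
        ask @ H0 ⇒ 7
        H0 returns 1355222400
        H1 returns [1355222400]
  branch[1] choose=3:
    choose[6, 3, 4] @ H1
      branch[0] choose=6:
        ask @ H0 ⇒ 7
        H0 returns 7804895616
        H1 returns [7804895616]
      branch[1] choose=3:
        ask @ H0 ⇒ 7
        H0 returns 991043424
        H1 returns [991043424]
      branch[2] choose=4:
        ask @ H0 ⇒ 7
        H0 returns 2330850816
        H1 returns [2330850816]
  branch[2] choose=3:
    choose[6, 3, 4] @ H1
      branch[0] choose=6:
        ask @ H0 ⇒ 7
        H0 returns 7804895616
        H1 returns [7804895616]
      branch[1] choose=3:
        ask @ H0 ⇒ 7
        H0 returns 991043424
        H1 returns [991043424]
      branch[2] choose=4:
        ask @ H0 ⇒ 7
        H0 returns 2330850816
        H1 returns [2330850816]
= [4531010400, 577092600, 1355222400, 7804895616, 991043424, 2330850816, 7804895616, 991043424, 2330850816]

Answer: [4531010400, 577092600, 1355222400, 7804895616, 991043424, 2330850816, 7804895616, 991043424, 2330850816]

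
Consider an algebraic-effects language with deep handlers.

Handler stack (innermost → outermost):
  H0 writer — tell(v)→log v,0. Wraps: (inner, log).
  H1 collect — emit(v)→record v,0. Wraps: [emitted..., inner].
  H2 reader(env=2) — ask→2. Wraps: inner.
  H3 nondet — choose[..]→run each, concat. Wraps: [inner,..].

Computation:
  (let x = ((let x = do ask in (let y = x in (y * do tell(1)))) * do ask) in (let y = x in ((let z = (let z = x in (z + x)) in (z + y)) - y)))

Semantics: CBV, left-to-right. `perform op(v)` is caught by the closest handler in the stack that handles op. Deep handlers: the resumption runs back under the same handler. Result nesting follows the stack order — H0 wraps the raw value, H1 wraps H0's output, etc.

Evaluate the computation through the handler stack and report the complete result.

Working:
ask @ H2 ⇒ 2
tell(1) @ H0 ⇒ log+=1
ask @ H2 ⇒ 2
H0 returns (0, (1))
H1 returns [(0, (1))]
H2 returns [(0, (1))]
H3 returns [[(0, (1))]]
= [[(0, (1))]]

Answer: [[(0, (1))]]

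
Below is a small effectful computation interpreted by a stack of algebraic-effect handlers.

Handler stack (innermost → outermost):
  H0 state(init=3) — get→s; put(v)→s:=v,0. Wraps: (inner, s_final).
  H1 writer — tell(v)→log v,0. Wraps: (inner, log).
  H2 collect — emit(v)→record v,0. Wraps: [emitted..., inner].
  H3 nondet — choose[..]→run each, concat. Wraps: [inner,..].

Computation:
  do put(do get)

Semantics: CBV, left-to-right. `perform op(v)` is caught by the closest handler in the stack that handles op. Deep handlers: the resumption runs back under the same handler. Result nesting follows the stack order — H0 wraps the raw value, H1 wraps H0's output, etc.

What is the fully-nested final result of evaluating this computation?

Answer: [[((0, 3), ())]]

Evaluation trace:
get @ H0 ⇒ 3
put(3) @ H0 ⇒ s:=3
H0 returns (0, 3)
H1 returns ((0, 3), ())
H2 returns [((0, 3), ())]
H3 returns [[((0, 3), ())]]
= [[((0, 3), ())]]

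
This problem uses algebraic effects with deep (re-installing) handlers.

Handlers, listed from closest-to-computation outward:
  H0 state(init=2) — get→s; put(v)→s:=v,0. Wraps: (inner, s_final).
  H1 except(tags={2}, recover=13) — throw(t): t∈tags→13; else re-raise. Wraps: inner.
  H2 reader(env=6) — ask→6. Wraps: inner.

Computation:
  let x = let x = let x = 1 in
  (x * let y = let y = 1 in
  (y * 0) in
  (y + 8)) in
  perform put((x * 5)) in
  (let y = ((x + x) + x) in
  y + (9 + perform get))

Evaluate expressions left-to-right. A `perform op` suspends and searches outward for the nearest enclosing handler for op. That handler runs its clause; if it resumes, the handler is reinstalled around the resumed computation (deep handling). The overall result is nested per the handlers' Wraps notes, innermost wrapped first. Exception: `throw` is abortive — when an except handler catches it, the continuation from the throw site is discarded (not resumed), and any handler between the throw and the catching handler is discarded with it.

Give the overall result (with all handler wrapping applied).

Working:
put(40) @ H0 ⇒ s:=40
get @ H0 ⇒ 40
H0 returns (49, 40)
H1 returns (49, 40)
H2 returns (49, 40)
= (49, 40)

Answer: (49, 40)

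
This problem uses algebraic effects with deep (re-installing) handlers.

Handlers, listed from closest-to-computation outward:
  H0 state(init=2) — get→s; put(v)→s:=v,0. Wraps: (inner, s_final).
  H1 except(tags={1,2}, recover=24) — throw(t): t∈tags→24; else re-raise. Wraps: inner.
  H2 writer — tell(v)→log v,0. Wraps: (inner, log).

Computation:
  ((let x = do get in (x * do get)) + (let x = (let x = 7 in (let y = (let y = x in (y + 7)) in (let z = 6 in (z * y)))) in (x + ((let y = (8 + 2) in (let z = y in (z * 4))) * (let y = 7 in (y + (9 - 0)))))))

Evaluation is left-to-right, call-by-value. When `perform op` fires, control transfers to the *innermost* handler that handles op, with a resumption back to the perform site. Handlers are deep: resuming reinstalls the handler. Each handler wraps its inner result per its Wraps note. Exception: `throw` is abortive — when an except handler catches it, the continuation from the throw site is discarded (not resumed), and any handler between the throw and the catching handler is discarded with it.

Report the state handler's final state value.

Step-by-step:
get @ H0 ⇒ 2
get @ H0 ⇒ 2
H0 returns (728, 2)
H1 returns (728, 2)
H2 returns ((728, 2), ())
= ((728, 2), ())

Answer: 2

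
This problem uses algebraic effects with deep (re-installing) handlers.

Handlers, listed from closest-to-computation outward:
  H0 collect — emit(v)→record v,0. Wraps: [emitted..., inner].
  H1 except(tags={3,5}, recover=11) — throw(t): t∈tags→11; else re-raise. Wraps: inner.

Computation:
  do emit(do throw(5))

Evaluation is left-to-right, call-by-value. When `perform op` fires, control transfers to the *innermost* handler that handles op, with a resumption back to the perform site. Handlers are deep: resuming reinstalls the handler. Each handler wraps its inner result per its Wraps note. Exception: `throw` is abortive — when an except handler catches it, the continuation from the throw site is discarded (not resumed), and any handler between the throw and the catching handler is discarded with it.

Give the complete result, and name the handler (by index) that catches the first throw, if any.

Answer: 11 ; first throw caught by: H1

Step-by-step:
throw(5) @ H1 caught ⇒ 11
= 11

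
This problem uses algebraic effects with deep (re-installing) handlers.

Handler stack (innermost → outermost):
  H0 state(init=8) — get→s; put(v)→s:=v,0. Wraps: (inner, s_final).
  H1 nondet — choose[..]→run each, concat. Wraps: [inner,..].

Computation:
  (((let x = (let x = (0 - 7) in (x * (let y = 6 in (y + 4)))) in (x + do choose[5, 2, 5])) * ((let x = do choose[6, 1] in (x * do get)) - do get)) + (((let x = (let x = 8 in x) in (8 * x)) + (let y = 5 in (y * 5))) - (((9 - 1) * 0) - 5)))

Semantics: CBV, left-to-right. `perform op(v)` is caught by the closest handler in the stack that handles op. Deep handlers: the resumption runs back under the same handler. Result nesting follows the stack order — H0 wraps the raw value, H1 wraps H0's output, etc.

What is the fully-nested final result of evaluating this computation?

Step-by-step:
choose[5, 2, 5] @ H1
  branch[0] choose=5:
    choose[6, 1] @ H1
      branch[0] choose=6:
        get @ H0 ⇒ 8
        get @ H0 ⇒ 8
        H0 returns (-2506, 8)
        H1 returns [(-2506, 8)]
      branch[1] choose=1:
        get @ H0 ⇒ 8
        get @ H0 ⇒ 8
        H0 returns (94, 8)
        H1 returns [(94, 8)]
  branch[1] choose=2:
    choose[6, 1] @ H1
      branch[0] choose=6:
        get @ H0 ⇒ 8
        get @ H0 ⇒ 8
        H0 returns (-2626, 8)
        H1 returns [(-2626, 8)]
      branch[1] choose=1:
        get @ H0 ⇒ 8
        get @ H0 ⇒ 8
        H0 returns (94, 8)
        H1 returns [(94, 8)]
  branch[2] choose=5:
    choose[6, 1] @ H1
      branch[0] choose=6:
        get @ H0 ⇒ 8
        get @ H0 ⇒ 8
        H0 returns (-2506, 8)
        H1 returns [(-2506, 8)]
      branch[1] choose=1:
        get @ H0 ⇒ 8
        get @ H0 ⇒ 8
        H0 returns (94, 8)
        H1 returns [(94, 8)]
= [(-2506, 8), (94, 8), (-2626, 8), (94, 8), (-2506, 8), (94, 8)]

Answer: [(-2506, 8), (94, 8), (-2626, 8), (94, 8), (-2506, 8), (94, 8)]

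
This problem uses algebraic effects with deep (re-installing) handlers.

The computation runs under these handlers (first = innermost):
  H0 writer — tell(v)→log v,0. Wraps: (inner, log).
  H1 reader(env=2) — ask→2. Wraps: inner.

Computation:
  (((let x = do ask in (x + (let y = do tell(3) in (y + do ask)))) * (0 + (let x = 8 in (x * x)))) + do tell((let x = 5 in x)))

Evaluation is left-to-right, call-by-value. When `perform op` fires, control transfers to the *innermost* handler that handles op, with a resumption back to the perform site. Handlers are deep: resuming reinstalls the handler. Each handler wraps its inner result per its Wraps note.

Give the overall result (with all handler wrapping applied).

Working:
ask @ H1 ⇒ 2
tell(3) @ H0 ⇒ log+=3
ask @ H1 ⇒ 2
tell(5) @ H0 ⇒ log+=5
H0 returns (256, (3, 5))
H1 returns (256, (3, 5))
= (256, (3, 5))

Answer: (256, (3, 5))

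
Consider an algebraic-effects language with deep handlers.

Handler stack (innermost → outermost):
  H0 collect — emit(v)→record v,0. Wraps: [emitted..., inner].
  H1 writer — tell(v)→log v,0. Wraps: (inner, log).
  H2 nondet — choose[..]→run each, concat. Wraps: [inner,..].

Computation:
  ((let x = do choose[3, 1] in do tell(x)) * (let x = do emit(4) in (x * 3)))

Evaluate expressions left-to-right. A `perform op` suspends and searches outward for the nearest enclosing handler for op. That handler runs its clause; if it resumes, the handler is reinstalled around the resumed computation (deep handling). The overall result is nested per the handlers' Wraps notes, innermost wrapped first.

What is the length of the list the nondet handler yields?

Answer: 2

Step-by-step:
choose[3, 1] @ H2
  branch[0] choose=3:
    tell(3) @ H1 ⇒ log+=3
    emit(4) @ H0 ⇒ out+=4
    H0 returns [4, 0]
    H1 returns ([4, 0], (3))
    H2 returns [([4, 0], (3))]
  branch[1] choose=1:
    tell(1) @ H1 ⇒ log+=1
    emit(4) @ H0 ⇒ out+=4
    H0 returns [4, 0]
    H1 returns ([4, 0], (1))
    H2 returns [([4, 0], (1))]
= [([4, 0], (3)), ([4, 0], (1))]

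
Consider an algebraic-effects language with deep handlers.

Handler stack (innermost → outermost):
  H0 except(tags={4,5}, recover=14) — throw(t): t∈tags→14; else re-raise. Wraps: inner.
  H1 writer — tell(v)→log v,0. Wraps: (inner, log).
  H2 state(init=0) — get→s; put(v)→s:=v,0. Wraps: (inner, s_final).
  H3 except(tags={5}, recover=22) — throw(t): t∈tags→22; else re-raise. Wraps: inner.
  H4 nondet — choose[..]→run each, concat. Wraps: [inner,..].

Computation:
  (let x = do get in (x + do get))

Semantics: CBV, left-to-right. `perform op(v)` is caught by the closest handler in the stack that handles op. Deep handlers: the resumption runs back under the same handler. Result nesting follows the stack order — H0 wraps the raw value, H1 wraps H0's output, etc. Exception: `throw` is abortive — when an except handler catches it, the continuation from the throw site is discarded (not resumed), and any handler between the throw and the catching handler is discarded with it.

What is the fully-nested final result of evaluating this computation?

Working:
get @ H2 ⇒ 0
get @ H2 ⇒ 0
H0 returns 0
H1 returns (0, ())
H2 returns ((0, ()), 0)
H3 returns ((0, ()), 0)
H4 returns [((0, ()), 0)]
= [((0, ()), 0)]

Answer: [((0, ()), 0)]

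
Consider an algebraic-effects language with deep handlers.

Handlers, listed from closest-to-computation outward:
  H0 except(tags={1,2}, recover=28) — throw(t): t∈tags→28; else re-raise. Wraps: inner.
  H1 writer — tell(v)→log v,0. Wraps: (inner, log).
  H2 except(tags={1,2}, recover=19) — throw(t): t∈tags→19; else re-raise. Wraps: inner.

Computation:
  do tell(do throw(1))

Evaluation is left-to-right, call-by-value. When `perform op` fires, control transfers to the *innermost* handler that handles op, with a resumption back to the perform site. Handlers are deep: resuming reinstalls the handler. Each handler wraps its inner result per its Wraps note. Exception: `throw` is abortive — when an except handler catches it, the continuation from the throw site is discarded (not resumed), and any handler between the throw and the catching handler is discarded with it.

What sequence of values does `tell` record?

Step-by-step:
throw(1) @ H0 caught ⇒ 28
H1 returns (28, ())
H2 returns (28, ())
= (28, ())

Answer: ()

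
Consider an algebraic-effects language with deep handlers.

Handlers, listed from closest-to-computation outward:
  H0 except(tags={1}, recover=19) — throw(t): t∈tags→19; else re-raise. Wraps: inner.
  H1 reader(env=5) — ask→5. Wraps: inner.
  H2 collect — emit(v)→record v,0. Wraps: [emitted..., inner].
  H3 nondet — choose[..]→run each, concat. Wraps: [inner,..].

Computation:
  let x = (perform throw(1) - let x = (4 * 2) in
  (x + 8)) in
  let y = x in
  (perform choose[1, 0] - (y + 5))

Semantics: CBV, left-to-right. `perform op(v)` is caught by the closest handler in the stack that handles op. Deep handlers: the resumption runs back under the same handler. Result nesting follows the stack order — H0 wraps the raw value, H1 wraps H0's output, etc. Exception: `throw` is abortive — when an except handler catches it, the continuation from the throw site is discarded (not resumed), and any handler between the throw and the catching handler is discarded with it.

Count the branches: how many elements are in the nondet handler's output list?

Evaluation trace:
throw(1) @ H0 caught ⇒ 19
H1 returns 19
H2 returns [19]
H3 returns [[19]]
= [[19]]

Answer: 1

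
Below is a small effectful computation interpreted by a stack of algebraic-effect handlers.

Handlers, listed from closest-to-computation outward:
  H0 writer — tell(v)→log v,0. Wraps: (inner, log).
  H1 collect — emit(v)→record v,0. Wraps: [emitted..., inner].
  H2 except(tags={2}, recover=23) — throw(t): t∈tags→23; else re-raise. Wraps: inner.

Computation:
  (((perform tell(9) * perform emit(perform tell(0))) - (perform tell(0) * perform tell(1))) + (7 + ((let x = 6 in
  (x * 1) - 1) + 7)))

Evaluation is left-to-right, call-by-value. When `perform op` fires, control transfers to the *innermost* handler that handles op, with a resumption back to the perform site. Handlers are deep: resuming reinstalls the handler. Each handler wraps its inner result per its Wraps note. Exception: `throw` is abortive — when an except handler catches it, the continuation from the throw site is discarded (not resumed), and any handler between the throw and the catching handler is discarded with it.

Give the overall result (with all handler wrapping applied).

Answer: [0, (19, (9, 0, 0, 1))]

Working:
tell(9) @ H0 ⇒ log+=9
tell(0) @ H0 ⇒ log+=0
emit(0) @ H1 ⇒ out+=0
tell(0) @ H0 ⇒ log+=0
tell(1) @ H0 ⇒ log+=1
H0 returns (19, (9, 0, 0, 1))
H1 returns [0, (19, (9, 0, 0, 1))]
H2 returns [0, (19, (9, 0, 0, 1))]
= [0, (19, (9, 0, 0, 1))]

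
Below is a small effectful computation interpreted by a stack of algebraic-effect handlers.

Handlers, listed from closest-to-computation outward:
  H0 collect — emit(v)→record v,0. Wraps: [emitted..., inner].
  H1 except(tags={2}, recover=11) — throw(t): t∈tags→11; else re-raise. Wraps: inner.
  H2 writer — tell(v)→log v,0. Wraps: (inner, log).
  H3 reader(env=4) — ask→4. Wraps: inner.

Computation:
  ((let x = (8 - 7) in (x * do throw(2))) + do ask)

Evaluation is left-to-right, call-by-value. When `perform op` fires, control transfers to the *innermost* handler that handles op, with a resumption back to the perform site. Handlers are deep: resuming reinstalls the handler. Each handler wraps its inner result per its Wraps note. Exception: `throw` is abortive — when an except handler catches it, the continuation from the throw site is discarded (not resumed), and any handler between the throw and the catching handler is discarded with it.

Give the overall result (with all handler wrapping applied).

Answer: (11, ())

Evaluation trace:
throw(2) @ H1 caught ⇒ 11
H2 returns (11, ())
H3 returns (11, ())
= (11, ())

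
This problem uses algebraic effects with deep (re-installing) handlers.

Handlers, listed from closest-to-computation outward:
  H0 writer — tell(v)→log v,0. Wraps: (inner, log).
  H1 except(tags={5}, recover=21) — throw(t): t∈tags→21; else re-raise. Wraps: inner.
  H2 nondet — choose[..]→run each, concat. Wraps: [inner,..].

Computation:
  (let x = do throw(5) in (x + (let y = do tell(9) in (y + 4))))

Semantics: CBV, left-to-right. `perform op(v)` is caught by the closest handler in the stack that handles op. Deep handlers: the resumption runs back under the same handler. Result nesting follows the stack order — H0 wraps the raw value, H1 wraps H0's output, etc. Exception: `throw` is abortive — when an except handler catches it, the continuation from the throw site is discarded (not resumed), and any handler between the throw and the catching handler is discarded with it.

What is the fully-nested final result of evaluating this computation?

Evaluation trace:
throw(5) @ H1 caught ⇒ 21
H2 returns [21]
= [21]

Answer: [21]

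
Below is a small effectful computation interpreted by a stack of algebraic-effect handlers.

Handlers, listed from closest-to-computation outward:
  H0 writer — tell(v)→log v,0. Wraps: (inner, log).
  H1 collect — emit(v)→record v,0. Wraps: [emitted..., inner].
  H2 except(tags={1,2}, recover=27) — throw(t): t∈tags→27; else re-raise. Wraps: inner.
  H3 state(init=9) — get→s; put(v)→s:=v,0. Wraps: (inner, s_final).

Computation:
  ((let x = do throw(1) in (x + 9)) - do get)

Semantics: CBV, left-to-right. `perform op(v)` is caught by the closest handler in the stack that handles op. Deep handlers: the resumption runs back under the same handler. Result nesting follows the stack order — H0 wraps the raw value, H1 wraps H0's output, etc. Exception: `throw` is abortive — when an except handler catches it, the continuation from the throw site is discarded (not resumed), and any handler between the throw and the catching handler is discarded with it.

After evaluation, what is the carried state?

Answer: 9

Step-by-step:
throw(1) @ H2 caught ⇒ 27
H3 returns (27, 9)
= (27, 9)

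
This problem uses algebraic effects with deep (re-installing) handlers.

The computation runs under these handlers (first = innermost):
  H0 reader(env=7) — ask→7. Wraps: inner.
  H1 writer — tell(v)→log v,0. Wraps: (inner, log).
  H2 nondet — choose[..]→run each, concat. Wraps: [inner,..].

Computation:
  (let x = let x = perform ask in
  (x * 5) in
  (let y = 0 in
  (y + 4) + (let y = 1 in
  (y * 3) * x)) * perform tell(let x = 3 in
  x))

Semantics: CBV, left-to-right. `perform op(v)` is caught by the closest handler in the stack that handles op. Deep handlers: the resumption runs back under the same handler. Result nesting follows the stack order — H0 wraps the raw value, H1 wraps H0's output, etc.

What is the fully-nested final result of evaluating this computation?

Step-by-step:
ask @ H0 ⇒ 7
tell(3) @ H1 ⇒ log+=3
H0 returns 0
H1 returns (0, (3))
H2 returns [(0, (3))]
= [(0, (3))]

Answer: [(0, (3))]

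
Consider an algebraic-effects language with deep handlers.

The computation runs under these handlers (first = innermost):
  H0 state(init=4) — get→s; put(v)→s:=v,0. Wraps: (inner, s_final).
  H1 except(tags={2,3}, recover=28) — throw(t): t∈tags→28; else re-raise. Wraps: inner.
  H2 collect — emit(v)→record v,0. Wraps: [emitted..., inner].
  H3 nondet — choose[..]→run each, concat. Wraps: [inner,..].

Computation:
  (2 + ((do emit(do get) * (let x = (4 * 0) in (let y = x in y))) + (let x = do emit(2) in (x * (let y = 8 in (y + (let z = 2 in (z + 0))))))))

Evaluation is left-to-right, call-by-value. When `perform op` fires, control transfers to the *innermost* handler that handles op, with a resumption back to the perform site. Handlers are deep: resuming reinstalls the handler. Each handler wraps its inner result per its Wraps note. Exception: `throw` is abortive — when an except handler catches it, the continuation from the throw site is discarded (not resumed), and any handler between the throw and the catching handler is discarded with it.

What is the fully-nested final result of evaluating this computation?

Working:
get @ H0 ⇒ 4
emit(4) @ H2 ⇒ out+=4
emit(2) @ H2 ⇒ out+=2
H0 returns (2, 4)
H1 returns (2, 4)
H2 returns [4, 2, (2, 4)]
H3 returns [[4, 2, (2, 4)]]
= [[4, 2, (2, 4)]]

Answer: [[4, 2, (2, 4)]]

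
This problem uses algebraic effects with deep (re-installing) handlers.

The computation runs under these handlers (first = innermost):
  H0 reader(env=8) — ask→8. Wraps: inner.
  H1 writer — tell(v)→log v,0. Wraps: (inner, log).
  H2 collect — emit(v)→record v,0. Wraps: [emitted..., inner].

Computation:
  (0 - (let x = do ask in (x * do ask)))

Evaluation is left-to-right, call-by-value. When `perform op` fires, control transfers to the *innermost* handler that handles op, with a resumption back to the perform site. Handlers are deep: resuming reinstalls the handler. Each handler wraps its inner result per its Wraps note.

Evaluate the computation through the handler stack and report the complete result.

Step-by-step:
ask @ H0 ⇒ 8
ask @ H0 ⇒ 8
H0 returns -64
H1 returns (-64, ())
H2 returns [(-64, ())]
= [(-64, ())]

Answer: [(-64, ())]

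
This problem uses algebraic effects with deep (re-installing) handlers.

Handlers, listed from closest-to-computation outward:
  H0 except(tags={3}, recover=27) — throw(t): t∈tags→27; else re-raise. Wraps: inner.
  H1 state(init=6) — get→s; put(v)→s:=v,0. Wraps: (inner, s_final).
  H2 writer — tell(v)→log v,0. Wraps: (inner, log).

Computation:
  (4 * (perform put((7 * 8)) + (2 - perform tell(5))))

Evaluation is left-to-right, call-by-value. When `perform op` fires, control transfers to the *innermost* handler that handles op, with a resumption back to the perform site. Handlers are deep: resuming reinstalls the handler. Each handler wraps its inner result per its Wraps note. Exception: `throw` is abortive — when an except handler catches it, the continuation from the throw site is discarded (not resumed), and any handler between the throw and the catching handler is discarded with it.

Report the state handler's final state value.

Working:
put(56) @ H1 ⇒ s:=56
tell(5) @ H2 ⇒ log+=5
H0 returns 8
H1 returns (8, 56)
H2 returns ((8, 56), (5))
= ((8, 56), (5))

Answer: 56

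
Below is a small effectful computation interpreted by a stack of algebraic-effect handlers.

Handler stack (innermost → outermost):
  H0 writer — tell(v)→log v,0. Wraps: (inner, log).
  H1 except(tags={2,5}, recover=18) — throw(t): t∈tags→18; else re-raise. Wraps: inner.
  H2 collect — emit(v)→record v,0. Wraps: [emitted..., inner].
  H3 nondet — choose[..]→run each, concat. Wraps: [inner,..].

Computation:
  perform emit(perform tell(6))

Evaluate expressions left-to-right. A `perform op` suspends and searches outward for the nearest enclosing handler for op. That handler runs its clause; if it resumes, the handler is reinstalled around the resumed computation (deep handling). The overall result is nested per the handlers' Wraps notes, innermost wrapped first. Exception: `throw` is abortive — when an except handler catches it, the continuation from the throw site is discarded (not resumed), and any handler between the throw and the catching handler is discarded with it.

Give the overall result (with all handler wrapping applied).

Answer: [[0, (0, (6))]]

Evaluation trace:
tell(6) @ H0 ⇒ log+=6
emit(0) @ H2 ⇒ out+=0
H0 returns (0, (6))
H1 returns (0, (6))
H2 returns [0, (0, (6))]
H3 returns [[0, (0, (6))]]
= [[0, (0, (6))]]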